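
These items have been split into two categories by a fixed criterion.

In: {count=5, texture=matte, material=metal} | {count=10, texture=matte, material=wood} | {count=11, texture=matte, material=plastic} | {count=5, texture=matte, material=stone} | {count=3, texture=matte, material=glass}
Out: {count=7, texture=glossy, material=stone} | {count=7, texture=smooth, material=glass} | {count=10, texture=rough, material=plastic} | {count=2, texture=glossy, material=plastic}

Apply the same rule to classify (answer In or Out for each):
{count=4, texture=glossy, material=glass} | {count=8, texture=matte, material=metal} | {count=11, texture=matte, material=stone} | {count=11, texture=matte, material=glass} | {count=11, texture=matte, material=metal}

Out, In, In, In, In

The simplest hypothesis consistent with all the labels is: texture is matte.
{count=4, texture=glossy, material=glass} → texture is glossy → Out.
{count=8, texture=matte, material=metal} → texture is matte → In.
{count=11, texture=matte, material=stone} → texture is matte → In.
{count=11, texture=matte, material=glass} → texture is matte → In.
{count=11, texture=matte, material=metal} → texture is matte → In.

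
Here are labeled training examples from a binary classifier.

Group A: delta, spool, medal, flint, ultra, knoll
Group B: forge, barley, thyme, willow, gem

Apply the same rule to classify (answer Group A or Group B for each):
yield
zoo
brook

Rule: odd length AND contains 'l'. This holds for each 'Group A' example and fails for each 'Group B' one.

Group A, Group B, Group B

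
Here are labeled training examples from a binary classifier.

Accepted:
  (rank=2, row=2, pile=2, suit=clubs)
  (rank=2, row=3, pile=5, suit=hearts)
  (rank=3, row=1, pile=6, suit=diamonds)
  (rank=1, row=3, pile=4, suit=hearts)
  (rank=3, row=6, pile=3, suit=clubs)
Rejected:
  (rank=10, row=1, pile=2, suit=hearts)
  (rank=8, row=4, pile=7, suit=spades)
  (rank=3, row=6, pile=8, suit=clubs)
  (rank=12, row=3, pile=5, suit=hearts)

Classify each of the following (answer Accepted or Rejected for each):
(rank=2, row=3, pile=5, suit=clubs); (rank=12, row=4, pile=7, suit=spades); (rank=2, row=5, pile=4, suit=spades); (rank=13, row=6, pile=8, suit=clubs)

The simplest hypothesis consistent with all the labels is: rank ≤ 3 AND pile ≤ 6.

Accepted, Rejected, Accepted, Rejected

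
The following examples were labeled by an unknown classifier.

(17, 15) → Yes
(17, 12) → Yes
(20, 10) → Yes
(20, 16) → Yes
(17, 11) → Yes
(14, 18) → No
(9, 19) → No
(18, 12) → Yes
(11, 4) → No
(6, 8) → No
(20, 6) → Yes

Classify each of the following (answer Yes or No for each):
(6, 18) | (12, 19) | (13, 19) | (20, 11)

No, No, No, Yes

The common property of the 'Yes' items is: first ≥ 15. No 'No' item has it.
(6, 18) — first 6, hence No. (12, 19) — first 12, hence No. (13, 19) — first 13, hence No. (20, 11) — first 20, hence Yes.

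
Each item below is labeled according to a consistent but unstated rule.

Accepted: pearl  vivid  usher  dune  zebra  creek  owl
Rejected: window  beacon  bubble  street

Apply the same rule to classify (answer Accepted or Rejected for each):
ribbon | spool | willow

Rule: length ≤ 5. This holds for each 'Accepted' example and fails for each 'Rejected' one.
ribbon — length 6, hence Rejected.
spool — length 5, hence Accepted.
willow — length 6, hence Rejected.

Rejected, Accepted, Rejected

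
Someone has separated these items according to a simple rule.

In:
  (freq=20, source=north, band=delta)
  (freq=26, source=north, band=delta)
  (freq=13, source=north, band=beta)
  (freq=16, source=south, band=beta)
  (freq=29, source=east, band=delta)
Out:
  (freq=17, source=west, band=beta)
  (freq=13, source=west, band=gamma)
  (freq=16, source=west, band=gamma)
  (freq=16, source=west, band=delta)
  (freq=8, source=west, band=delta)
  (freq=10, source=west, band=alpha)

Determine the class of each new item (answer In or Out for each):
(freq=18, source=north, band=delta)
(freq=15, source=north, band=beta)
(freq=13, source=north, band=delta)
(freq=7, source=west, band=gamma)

In, In, In, Out

The rule appears to be: source is not west.
(freq=18, source=north, band=delta): In (source is north). (freq=15, source=north, band=beta): In (source is north). (freq=13, source=north, band=delta): In (source is north). (freq=7, source=west, band=gamma): Out (source is west).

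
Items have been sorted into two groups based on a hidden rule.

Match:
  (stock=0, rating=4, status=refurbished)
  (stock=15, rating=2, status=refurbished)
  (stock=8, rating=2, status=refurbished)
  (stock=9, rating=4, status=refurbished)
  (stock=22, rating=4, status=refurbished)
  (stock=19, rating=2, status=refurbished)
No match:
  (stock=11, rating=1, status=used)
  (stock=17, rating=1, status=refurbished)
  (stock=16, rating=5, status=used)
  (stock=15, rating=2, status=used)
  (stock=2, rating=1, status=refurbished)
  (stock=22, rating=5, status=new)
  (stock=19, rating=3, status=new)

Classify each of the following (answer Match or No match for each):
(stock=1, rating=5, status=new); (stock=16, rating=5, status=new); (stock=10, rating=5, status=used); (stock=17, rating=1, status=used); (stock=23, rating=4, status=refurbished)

No match, No match, No match, No match, Match

Rule: status is refurbished AND rating ≥ 2. This holds for each 'Match' example and fails for each 'No match' one.
No match: (stock=1, rating=5, status=new), since status is new, rating = 5.
No match: (stock=16, rating=5, status=new), since status is new, rating = 5.
No match: (stock=10, rating=5, status=used), since status is used, rating = 5.
No match: (stock=17, rating=1, status=used), since status is used, rating = 1.
Match: (stock=23, rating=4, status=refurbished), since status is refurbished, rating = 4.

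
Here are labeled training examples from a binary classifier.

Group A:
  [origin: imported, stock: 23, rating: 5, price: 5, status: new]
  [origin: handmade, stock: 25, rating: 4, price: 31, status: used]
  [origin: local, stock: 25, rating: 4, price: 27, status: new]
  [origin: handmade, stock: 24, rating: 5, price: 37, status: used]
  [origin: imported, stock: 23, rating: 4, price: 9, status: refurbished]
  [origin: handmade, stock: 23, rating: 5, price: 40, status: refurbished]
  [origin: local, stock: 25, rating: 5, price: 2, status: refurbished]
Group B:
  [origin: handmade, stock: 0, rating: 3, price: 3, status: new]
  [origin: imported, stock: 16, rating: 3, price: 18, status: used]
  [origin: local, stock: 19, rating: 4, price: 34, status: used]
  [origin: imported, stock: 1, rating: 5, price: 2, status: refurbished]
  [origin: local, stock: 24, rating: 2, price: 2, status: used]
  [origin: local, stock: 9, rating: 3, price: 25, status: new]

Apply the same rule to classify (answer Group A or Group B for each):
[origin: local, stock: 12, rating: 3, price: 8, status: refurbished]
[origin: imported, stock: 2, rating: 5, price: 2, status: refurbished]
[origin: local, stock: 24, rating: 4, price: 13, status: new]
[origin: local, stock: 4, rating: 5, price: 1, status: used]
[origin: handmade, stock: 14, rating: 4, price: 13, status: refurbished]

The rule appears to be: rating ≥ 3 AND stock ≥ 23.
Group B: [origin: local, stock: 12, rating: 3, price: 8, status: refurbished], since rating = 3, stock = 12. Group B: [origin: imported, stock: 2, rating: 5, price: 2, status: refurbished], since rating = 5, stock = 2. Group A: [origin: local, stock: 24, rating: 4, price: 13, status: new], since rating = 4, stock = 24. Group B: [origin: local, stock: 4, rating: 5, price: 1, status: used], since rating = 5, stock = 4. Group B: [origin: handmade, stock: 14, rating: 4, price: 13, status: refurbished], since rating = 4, stock = 14.

Group B, Group B, Group A, Group B, Group B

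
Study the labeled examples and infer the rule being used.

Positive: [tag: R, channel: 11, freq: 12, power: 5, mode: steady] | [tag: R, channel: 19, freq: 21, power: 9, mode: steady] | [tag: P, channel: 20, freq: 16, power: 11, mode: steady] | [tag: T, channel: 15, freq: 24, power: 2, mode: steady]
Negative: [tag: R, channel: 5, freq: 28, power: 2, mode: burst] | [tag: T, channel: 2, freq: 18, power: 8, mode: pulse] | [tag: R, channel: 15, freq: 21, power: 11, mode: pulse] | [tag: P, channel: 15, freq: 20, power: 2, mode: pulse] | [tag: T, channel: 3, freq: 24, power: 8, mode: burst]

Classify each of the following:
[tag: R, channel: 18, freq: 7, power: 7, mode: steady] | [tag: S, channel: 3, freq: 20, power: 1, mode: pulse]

Positive, Negative

The pattern is that an item is 'Positive' exactly when: mode is steady.
[tag: R, channel: 18, freq: 7, power: 7, mode: steady]: mode is steady — checks out, so Positive. [tag: S, channel: 3, freq: 20, power: 1, mode: pulse]: mode is pulse — fails the rule, so Negative.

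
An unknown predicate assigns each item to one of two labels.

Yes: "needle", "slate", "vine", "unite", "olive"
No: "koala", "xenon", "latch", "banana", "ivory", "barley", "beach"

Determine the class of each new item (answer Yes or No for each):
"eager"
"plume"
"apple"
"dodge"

The pattern is that an item is 'Yes' exactly when: ends with 'e'.
"eager": ends with 'r', does not pass → No. "plume": ends with 'e', passes → Yes. "apple": ends with 'e', passes → Yes. "dodge": ends with 'e', passes → Yes.

No, Yes, Yes, Yes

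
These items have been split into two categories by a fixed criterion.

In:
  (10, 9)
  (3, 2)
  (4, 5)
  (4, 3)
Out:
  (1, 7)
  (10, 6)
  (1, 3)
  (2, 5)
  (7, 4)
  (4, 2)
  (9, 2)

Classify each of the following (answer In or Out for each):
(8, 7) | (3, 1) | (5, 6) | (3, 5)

In, Out, In, Out

The pattern is that an item is 'In' exactly when: |first − second| ≤ 1.
(8, 7): |8−7| = 1 — has this property, so In. (3, 1): |3−1| = 2 — does not fit, so Out. (5, 6): |5−6| = 1 — has this property, so In. (3, 5): |3−5| = 2 — does not fit, so Out.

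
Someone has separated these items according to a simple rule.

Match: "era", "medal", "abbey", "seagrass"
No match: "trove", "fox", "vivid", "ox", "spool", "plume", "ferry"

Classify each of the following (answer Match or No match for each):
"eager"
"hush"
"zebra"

Match, No match, Match

The rule appears to be: contains 'a'.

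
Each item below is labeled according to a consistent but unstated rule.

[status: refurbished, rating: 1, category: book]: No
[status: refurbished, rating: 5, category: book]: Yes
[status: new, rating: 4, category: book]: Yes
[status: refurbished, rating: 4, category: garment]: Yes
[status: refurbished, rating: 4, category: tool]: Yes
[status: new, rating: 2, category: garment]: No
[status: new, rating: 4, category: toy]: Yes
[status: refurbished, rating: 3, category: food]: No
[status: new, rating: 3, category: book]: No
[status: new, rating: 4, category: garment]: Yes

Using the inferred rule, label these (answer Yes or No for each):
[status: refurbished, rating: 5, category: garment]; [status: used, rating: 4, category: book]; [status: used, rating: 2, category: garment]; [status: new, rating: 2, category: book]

Yes, Yes, No, No

The pattern is that an item is 'Yes' exactly when: rating ≥ 4.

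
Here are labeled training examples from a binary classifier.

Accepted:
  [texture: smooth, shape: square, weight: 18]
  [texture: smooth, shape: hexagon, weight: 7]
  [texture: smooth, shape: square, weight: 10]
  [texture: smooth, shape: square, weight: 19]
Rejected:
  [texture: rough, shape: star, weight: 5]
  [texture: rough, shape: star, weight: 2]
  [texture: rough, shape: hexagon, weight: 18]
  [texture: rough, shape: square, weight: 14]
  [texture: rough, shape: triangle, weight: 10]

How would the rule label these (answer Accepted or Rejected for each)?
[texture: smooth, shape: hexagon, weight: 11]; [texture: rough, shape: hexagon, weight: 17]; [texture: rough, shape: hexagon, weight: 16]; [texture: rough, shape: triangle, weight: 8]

Accepted, Rejected, Rejected, Rejected

The simplest hypothesis consistent with all the labels is: texture is smooth.
[texture: smooth, shape: hexagon, weight: 11]: Accepted (texture is smooth).
[texture: rough, shape: hexagon, weight: 17]: Rejected (texture is rough).
[texture: rough, shape: hexagon, weight: 16]: Rejected (texture is rough).
[texture: rough, shape: triangle, weight: 8]: Rejected (texture is rough).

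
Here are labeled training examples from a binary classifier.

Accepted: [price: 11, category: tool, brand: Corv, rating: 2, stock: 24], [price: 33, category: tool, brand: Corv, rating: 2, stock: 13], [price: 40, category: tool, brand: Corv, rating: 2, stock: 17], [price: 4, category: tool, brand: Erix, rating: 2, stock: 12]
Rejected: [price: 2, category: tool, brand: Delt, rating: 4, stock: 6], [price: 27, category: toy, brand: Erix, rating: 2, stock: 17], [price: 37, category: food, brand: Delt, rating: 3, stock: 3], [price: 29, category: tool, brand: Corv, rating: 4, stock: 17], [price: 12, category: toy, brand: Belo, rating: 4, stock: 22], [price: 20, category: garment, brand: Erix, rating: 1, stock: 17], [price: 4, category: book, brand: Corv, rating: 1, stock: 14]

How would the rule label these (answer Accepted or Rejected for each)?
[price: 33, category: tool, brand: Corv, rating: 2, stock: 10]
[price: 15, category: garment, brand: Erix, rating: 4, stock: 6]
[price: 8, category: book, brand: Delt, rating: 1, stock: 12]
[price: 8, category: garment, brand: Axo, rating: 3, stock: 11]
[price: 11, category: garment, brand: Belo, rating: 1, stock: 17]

Accepted, Rejected, Rejected, Rejected, Rejected

The distinguishing property — category is tool AND rating = 2 — holds for all the 'Accepted' cases and none of the 'Rejected' cases.
Accepted: [price: 33, category: tool, brand: Corv, rating: 2, stock: 10], since category is tool, rating = 2. Rejected: [price: 15, category: garment, brand: Erix, rating: 4, stock: 6], since category is garment, rating = 4. Rejected: [price: 8, category: book, brand: Delt, rating: 1, stock: 12], since category is book, rating = 1. Rejected: [price: 8, category: garment, brand: Axo, rating: 3, stock: 11], since category is garment, rating = 3. Rejected: [price: 11, category: garment, brand: Belo, rating: 1, stock: 17], since category is garment, rating = 1.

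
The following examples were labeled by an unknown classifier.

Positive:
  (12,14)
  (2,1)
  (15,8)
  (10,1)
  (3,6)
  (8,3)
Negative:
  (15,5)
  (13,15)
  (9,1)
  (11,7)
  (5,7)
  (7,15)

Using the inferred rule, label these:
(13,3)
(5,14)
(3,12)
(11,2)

The rule appears to be: product is even.
(13,3) → 13·3 = 39 → Negative.
(5,14) → 5·14 = 70 → Positive.
(3,12) → 3·12 = 36 → Positive.
(11,2) → 11·2 = 22 → Positive.

Negative, Positive, Positive, Positive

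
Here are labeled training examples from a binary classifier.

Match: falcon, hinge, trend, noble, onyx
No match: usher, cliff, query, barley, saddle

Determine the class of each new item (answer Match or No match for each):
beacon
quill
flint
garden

Match, No match, Match, Match

The classifier is using: contains 'n'.
beacon — has 'n', hence Match. quill — no 'n', hence No match. flint — has 'n', hence Match. garden — has 'n', hence Match.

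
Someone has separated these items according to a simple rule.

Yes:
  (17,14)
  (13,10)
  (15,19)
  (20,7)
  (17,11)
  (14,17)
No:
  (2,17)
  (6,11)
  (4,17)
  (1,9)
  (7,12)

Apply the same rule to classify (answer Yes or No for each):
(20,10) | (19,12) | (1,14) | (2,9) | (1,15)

The simplest hypothesis consistent with all the labels is: sum ≥ 23.
Yes: (20,10), since 20+10 = 30.
Yes: (19,12), since 19+12 = 31.
No: (1,14), since 1+14 = 15.
No: (2,9), since 2+9 = 11.
No: (1,15), since 1+15 = 16.

Yes, Yes, No, No, No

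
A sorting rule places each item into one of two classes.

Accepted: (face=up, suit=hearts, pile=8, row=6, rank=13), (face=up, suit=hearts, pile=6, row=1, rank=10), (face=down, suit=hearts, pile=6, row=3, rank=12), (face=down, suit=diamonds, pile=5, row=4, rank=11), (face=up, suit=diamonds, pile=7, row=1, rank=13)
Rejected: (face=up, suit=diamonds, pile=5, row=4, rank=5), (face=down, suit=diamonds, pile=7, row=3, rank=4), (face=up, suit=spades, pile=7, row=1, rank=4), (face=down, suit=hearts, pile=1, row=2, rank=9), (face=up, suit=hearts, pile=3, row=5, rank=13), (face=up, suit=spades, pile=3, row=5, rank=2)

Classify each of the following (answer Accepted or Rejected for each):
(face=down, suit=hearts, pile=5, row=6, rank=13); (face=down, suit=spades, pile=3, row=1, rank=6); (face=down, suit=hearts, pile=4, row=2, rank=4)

Accepted, Rejected, Rejected

The pattern is that an item is 'Accepted' exactly when: pile ≥ 5 AND rank ≥ 9.
(face=down, suit=hearts, pile=5, row=6, rank=13) — pile = 5, rank = 13, hence Accepted. (face=down, suit=spades, pile=3, row=1, rank=6) — pile = 3, rank = 6, hence Rejected. (face=down, suit=hearts, pile=4, row=2, rank=4) — pile = 4, rank = 4, hence Rejected.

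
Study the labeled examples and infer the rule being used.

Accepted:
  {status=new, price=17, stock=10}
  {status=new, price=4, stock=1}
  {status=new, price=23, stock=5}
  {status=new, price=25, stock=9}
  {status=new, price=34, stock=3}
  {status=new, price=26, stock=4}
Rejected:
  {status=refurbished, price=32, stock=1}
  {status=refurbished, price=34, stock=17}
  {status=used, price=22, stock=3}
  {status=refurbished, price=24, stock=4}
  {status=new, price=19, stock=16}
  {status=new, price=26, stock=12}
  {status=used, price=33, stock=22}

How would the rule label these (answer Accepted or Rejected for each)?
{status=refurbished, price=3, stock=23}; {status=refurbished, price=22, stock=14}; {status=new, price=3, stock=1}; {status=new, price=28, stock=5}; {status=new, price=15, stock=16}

The common property of the 'Accepted' items is: status is new AND stock ≤ 10. No 'Rejected' item has it.

Rejected, Rejected, Accepted, Accepted, Rejected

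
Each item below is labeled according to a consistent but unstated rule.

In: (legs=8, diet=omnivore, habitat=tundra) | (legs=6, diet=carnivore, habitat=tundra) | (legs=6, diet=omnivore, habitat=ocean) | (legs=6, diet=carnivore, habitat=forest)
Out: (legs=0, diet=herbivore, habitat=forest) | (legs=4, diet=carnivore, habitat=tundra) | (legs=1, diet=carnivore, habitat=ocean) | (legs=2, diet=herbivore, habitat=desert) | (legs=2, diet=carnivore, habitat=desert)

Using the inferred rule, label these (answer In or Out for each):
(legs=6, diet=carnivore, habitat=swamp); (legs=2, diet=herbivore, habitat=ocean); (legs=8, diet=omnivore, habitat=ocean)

In, Out, In

The rule appears to be: legs ≥ 6.
(legs=6, diet=carnivore, habitat=swamp) — legs = 6, hence In. (legs=2, diet=herbivore, habitat=ocean) — legs = 2, hence Out. (legs=8, diet=omnivore, habitat=ocean) — legs = 8, hence In.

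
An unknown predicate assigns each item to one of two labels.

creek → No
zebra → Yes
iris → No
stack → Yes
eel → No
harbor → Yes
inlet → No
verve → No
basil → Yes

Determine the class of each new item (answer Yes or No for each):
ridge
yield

No, No

Rule: contains 'a'. This holds for each 'Yes' example and fails for each 'No' one.
ridge → no 'a' → No.
yield → no 'a' → No.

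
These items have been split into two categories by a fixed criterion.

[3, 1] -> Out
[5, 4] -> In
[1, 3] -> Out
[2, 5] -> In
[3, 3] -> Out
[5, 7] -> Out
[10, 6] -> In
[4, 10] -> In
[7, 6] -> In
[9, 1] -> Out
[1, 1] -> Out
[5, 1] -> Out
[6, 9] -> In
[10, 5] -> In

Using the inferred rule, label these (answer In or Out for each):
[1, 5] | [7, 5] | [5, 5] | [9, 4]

Out, Out, Out, In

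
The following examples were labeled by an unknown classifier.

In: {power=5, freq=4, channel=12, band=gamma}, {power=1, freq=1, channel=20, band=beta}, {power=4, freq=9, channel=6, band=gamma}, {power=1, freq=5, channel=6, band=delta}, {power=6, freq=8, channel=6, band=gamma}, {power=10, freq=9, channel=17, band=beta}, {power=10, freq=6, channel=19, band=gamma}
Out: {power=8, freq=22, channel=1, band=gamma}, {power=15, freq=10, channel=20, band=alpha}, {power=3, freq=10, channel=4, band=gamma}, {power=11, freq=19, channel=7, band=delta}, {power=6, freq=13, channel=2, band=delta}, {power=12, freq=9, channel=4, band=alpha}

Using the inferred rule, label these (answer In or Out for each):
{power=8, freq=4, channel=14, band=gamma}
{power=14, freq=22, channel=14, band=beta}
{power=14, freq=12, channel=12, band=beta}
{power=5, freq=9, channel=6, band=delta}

In, Out, Out, In

All 'In' examples share one property — freq ≤ 9 AND power ≤ 10 — and every 'Out' example lacks it.
{power=8, freq=4, channel=14, band=gamma} — freq = 4, power = 8, hence In.
{power=14, freq=22, channel=14, band=beta} — freq = 22, power = 14, hence Out.
{power=14, freq=12, channel=12, band=beta} — freq = 12, power = 14, hence Out.
{power=5, freq=9, channel=6, band=delta} — freq = 9, power = 5, hence In.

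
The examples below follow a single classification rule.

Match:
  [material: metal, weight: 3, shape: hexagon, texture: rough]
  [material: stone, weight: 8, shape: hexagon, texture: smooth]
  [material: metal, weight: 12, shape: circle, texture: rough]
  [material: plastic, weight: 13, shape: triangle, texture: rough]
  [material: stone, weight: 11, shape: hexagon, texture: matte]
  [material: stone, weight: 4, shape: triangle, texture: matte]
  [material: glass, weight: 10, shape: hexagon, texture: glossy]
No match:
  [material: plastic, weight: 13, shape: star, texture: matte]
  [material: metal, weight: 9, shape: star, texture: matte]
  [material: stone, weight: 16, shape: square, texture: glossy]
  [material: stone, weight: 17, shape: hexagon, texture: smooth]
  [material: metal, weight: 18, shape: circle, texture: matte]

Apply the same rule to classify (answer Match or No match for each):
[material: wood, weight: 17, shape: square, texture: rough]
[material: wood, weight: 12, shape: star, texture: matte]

All 'Match' examples share one property — shape is not star AND weight ≤ 13 — and every 'No match' example lacks it.

No match, No match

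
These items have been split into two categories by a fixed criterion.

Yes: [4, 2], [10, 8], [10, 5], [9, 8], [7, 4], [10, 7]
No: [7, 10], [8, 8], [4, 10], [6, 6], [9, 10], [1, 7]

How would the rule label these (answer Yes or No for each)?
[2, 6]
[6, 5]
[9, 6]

No, Yes, Yes

One predicate separates the groups cleanly: first > second.
[2, 6]: No (2 < 6). [6, 5]: Yes (6 > 5). [9, 6]: Yes (9 > 6).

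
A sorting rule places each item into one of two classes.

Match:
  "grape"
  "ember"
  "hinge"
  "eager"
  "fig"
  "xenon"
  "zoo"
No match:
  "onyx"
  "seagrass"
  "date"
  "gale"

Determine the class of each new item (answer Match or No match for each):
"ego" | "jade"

Match, No match

One predicate separates the groups cleanly: odd length.
"ego" — length 3, hence Match.
"jade" — length 4, hence No match.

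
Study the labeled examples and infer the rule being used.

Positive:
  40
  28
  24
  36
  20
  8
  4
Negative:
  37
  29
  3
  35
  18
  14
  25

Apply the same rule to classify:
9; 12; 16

Negative, Positive, Positive

The classifier is using: multiple of 4.
9: 9 = 4·2 + 1 — does not satisfy this, so Negative.
12: 12 = 4·3 — checks out, so Positive.
16: 16 = 4·4 — checks out, so Positive.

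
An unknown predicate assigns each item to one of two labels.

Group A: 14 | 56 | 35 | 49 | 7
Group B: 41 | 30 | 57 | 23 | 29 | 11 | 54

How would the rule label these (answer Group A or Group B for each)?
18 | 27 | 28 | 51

The common property of the 'Group A' items is: multiple of 7. No 'Group B' item has it.
18 — 18 = 7·2 + 4, hence Group B.
27 — 27 = 7·3 + 6, hence Group B.
28 — 28 = 7·4, hence Group A.
51 — 51 = 7·7 + 2, hence Group B.

Group B, Group B, Group A, Group B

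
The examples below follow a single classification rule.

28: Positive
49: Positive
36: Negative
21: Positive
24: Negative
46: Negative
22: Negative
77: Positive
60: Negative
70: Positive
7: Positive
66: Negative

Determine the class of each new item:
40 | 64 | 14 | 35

Negative, Negative, Positive, Positive

The simplest hypothesis consistent with all the labels is: multiple of 7.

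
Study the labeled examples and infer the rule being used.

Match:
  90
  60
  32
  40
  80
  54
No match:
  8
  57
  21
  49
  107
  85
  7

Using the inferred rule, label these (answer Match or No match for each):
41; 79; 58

No match, No match, Match

All 'Match' examples share one property — even AND at least 21 — and every 'No match' example lacks it.
41: 41 is odd, 41 ≥ 21, lacks this property → No match. 79: 79 is odd, 79 ≥ 21, lacks this property → No match. 58: 58 is even, 58 ≥ 21, checks out → Match.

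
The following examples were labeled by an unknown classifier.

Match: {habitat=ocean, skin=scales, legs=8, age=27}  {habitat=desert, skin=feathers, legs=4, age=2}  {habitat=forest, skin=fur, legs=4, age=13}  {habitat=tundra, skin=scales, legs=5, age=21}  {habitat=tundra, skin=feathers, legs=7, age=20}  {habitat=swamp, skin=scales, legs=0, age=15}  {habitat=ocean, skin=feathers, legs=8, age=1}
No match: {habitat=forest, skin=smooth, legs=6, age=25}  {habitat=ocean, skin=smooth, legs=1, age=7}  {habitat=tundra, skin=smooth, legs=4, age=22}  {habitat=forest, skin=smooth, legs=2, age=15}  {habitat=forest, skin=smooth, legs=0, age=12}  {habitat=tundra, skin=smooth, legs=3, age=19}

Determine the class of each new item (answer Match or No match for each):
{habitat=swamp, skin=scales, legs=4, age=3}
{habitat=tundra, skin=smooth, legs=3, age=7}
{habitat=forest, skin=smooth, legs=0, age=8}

Match, No match, No match

The distinguishing property — skin is not smooth — holds for all the 'Match' cases and none of the 'No match' cases.
{habitat=swamp, skin=scales, legs=4, age=3} → skin is scales → Match. {habitat=tundra, skin=smooth, legs=3, age=7} → skin is smooth → No match. {habitat=forest, skin=smooth, legs=0, age=8} → skin is smooth → No match.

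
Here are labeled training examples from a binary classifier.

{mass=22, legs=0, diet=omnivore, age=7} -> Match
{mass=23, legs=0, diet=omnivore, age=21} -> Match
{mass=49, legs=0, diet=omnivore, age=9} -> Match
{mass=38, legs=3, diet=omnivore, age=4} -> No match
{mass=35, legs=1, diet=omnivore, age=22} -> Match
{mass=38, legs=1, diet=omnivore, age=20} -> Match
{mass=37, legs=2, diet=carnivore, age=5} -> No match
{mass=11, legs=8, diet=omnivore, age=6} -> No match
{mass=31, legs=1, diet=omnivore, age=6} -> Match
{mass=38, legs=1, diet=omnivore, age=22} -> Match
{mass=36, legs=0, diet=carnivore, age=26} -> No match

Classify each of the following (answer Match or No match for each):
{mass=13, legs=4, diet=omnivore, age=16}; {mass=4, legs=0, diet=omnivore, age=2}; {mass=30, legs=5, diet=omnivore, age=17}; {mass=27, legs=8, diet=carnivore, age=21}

The pattern is that an item is 'Match' exactly when: diet is omnivore AND legs ≤ 1.

No match, Match, No match, No match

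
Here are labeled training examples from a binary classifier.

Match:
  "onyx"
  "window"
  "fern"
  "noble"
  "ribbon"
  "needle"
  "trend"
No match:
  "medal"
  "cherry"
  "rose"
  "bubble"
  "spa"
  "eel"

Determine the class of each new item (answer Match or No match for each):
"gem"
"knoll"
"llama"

No match, Match, No match

Looking at the examples, the only property every 'Match' case has and every 'No match' case lacks is: contains 'n'.
"gem": no 'n' — does not satisfy this, so No match.
"knoll": has 'n' — passes, so Match.
"llama": no 'n' — does not satisfy this, so No match.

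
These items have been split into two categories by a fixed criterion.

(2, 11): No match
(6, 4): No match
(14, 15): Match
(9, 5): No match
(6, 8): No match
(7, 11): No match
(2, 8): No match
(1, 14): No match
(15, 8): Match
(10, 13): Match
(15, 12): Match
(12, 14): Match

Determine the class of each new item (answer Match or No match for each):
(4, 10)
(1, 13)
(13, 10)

The pattern is that an item is 'Match' exactly when: sum ≥ 23.
(4, 10): 4+10 = 14, doesn't qualify → No match. (1, 13): 1+13 = 14, doesn't qualify → No match. (13, 10): 13+10 = 23, matches → Match.

No match, No match, Match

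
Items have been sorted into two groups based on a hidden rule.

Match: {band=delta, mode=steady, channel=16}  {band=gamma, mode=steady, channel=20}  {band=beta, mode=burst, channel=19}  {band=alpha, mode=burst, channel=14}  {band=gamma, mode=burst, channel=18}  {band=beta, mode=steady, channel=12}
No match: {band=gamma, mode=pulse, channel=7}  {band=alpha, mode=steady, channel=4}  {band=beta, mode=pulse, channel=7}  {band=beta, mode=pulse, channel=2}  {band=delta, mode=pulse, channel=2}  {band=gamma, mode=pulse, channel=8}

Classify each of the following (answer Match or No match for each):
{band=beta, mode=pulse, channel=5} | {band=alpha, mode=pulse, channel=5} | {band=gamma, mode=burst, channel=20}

All 'Match' examples share one property — channel ≥ 12 — and every 'No match' example lacks it.
{band=beta, mode=pulse, channel=5}: channel = 5, doesn't qualify → No match. {band=alpha, mode=pulse, channel=5}: channel = 5, doesn't qualify → No match. {band=gamma, mode=burst, channel=20}: channel = 20, fits → Match.

No match, No match, Match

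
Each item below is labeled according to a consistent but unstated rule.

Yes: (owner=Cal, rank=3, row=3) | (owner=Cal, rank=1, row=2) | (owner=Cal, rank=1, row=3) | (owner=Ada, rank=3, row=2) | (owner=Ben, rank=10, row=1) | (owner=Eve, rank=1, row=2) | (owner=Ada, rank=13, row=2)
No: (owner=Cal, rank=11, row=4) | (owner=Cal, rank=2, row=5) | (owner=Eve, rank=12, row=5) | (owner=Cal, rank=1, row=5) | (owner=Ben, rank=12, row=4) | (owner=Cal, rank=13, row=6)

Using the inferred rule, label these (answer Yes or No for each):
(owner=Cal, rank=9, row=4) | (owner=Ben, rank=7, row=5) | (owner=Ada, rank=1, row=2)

The pattern is that an item is 'Yes' exactly when: row ≤ 3.
(owner=Cal, rank=9, row=4): row = 4, fails this test → No.
(owner=Ben, rank=7, row=5): row = 5, fails this test → No.
(owner=Ada, rank=1, row=2): row = 2, has this property → Yes.

No, No, Yes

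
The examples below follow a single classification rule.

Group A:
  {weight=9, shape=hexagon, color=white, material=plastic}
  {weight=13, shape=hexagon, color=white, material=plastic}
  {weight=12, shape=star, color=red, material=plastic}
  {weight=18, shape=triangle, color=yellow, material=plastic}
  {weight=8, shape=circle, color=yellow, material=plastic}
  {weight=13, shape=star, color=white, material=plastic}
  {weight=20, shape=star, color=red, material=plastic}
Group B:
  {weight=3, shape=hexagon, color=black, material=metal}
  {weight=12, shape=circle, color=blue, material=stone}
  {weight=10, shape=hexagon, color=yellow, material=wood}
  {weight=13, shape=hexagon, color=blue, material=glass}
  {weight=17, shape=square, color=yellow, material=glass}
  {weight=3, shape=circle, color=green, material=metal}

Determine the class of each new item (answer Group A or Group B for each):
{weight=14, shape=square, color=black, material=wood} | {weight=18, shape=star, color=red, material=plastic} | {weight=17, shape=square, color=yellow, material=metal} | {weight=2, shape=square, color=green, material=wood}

One predicate separates the groups cleanly: material is plastic.
{weight=14, shape=square, color=black, material=wood} — material is wood, hence Group B.
{weight=18, shape=star, color=red, material=plastic} — material is plastic, hence Group A.
{weight=17, shape=square, color=yellow, material=metal} — material is metal, hence Group B.
{weight=2, shape=square, color=green, material=wood} — material is wood, hence Group B.

Group B, Group A, Group B, Group B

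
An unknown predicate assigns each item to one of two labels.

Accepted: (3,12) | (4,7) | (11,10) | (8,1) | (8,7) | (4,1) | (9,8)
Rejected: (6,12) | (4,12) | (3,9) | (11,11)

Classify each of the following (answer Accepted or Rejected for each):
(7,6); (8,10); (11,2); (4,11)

Accepted, Rejected, Accepted, Accepted

A rule that fits every label: sum is odd — true of each 'Accepted' example, false of each 'Rejected' one.
(7,6) → 7+6 = 13 → Accepted. (8,10) → 8+10 = 18 → Rejected. (11,2) → 11+2 = 13 → Accepted. (4,11) → 4+11 = 15 → Accepted.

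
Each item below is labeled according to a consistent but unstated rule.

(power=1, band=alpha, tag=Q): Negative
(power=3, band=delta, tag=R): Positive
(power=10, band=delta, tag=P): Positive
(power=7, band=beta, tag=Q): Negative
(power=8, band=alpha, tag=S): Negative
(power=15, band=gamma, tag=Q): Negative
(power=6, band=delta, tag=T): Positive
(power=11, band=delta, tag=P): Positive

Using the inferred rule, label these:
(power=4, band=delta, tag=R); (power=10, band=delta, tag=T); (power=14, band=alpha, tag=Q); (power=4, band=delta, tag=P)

Positive, Positive, Negative, Positive

Rule: band is delta. This holds for each 'Positive' example and fails for each 'Negative' one.
(power=4, band=delta, tag=R): band is delta — matches, so Positive.
(power=10, band=delta, tag=T): band is delta — matches, so Positive.
(power=14, band=alpha, tag=Q): band is alpha — fails the rule, so Negative.
(power=4, band=delta, tag=P): band is delta — matches, so Positive.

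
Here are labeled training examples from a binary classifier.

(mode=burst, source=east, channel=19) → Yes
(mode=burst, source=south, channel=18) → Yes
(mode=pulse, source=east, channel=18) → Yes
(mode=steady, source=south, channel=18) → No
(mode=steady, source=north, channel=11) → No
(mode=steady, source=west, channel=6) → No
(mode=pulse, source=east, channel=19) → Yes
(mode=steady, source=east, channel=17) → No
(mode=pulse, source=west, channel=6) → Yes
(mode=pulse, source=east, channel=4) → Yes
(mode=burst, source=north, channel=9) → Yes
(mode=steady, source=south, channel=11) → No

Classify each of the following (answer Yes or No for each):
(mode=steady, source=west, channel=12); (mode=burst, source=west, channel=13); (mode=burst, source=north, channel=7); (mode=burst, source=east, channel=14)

No, Yes, Yes, Yes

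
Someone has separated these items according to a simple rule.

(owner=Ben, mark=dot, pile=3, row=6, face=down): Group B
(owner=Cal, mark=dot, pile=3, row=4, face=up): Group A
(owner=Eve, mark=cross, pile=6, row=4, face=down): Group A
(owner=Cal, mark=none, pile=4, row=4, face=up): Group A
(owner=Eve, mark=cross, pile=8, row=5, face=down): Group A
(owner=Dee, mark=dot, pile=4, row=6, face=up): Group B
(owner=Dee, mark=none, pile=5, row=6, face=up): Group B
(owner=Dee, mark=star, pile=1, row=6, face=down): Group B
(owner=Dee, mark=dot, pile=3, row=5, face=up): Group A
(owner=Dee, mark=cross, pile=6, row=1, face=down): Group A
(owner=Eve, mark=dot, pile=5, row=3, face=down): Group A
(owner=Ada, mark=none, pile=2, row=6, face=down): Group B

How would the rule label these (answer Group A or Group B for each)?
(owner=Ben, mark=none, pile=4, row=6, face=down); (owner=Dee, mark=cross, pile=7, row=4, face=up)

Group B, Group A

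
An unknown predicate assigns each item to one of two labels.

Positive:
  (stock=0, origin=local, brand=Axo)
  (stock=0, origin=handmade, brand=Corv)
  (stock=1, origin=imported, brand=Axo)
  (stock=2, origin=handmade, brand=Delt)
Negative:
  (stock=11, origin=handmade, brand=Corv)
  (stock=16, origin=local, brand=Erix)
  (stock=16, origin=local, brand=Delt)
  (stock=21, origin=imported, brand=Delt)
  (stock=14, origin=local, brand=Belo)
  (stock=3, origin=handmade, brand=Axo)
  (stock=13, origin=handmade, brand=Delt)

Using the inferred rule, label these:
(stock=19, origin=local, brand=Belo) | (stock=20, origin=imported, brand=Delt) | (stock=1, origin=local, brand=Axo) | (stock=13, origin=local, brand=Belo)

Negative, Negative, Positive, Negative

The simplest hypothesis consistent with all the labels is: stock ≤ 2.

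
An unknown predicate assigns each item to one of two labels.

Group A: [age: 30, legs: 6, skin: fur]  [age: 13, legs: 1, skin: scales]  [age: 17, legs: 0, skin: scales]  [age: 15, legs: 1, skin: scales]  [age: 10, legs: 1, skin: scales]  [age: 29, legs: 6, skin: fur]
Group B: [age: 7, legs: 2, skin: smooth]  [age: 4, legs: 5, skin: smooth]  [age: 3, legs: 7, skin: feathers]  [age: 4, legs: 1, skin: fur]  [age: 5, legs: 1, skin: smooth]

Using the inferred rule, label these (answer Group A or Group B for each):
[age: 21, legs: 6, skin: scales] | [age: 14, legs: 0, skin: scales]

Group A, Group A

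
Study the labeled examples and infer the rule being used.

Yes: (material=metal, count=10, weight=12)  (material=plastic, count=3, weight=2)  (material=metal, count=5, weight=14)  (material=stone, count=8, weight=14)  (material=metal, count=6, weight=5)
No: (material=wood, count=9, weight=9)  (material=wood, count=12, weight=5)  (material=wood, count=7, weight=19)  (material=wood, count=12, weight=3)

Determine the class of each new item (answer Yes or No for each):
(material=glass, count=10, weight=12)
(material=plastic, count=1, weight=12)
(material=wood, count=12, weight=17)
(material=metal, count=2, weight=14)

Yes, Yes, No, Yes

Every 'Yes' example satisfies: material is not wood. None of the 'No' examples do.
(material=glass, count=10, weight=12): material is glass, qualifies → Yes. (material=plastic, count=1, weight=12): material is plastic, qualifies → Yes. (material=wood, count=12, weight=17): material is wood, does not satisfy this → No. (material=metal, count=2, weight=14): material is metal, qualifies → Yes.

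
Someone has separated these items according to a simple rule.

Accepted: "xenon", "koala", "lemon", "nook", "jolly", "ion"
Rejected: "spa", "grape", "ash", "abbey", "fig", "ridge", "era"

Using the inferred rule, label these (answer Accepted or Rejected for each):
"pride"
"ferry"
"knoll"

Rejected, Rejected, Accepted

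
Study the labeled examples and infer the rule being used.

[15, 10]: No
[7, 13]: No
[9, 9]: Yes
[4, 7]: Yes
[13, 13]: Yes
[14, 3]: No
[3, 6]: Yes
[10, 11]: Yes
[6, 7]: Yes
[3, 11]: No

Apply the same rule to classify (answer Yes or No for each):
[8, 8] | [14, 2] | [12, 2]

The distinguishing property — |first − second| ≤ 3 — holds for all the 'Yes' cases and none of the 'No' cases.
Yes: [8, 8], since |8−8| = 0.
No: [14, 2], since |14−2| = 12.
No: [12, 2], since |12−2| = 10.

Yes, No, No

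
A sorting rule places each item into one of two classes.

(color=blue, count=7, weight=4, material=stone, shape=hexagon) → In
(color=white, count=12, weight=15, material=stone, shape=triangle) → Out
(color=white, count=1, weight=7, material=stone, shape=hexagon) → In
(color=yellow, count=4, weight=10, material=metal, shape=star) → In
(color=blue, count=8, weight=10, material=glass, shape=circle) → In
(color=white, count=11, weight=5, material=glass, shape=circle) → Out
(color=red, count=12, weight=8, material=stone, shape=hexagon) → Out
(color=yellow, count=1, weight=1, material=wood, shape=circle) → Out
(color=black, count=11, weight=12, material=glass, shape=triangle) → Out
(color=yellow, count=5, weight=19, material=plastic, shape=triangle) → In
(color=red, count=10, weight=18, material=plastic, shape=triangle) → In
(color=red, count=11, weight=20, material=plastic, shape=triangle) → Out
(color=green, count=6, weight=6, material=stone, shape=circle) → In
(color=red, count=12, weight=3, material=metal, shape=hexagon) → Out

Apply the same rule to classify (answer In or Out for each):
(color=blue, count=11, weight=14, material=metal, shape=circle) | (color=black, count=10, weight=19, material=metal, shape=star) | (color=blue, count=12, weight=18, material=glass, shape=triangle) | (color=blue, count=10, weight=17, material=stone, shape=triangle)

The pattern is that an item is 'In' exactly when: count ≤ 10 AND weight ≥ 3.
(color=blue, count=11, weight=14, material=metal, shape=circle) → count = 11, weight = 14 → Out. (color=black, count=10, weight=19, material=metal, shape=star) → count = 10, weight = 19 → In. (color=blue, count=12, weight=18, material=glass, shape=triangle) → count = 12, weight = 18 → Out. (color=blue, count=10, weight=17, material=stone, shape=triangle) → count = 10, weight = 17 → In.

Out, In, Out, In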